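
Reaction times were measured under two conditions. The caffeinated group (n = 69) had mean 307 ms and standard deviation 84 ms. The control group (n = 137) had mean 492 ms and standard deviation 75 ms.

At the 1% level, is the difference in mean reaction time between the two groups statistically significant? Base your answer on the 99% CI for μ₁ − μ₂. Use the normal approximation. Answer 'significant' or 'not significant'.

significant

SE₁ = s₁/√n₁ = 84/√69 = 10.1124; SE₂ = 75/√137 = 6.4077.
Independent samples, unequal variances: SE_diff = √(SE₁² + SE₂²) = √(102.26063376 + 41.05861929) = 11.9716.
z* = 2.576, so margin of error = 2.576 × 11.9716 = 30.8388.
Difference in means = 307 − 492 = -185.0000.
-185.0000 ± 30.8388 → (-215.8388, -154.1612).
The interval (-215.8388, -154.1612) does not contain 0, so the difference is significant.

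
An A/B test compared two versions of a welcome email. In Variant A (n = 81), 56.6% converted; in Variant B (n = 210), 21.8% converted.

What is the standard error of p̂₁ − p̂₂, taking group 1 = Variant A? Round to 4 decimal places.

The two standard errors are √(0.5660×0.4340/81) = 0.05507 and √(0.2180×0.7820/210) = 0.02849.
Because the samples are independent, SE_diff = √(0.05507² + 0.02849²) = 0.06200.

0.0620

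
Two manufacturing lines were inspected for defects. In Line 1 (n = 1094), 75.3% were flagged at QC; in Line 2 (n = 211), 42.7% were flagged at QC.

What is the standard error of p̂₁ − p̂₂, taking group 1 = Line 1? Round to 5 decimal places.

0.03646

Each SE is √(p̂(1−p̂)/n): √(0.7530·0.2470/1094) = 0.01304 and √(0.4270·0.5730/211) = 0.03405.
SE(p̂₁ − p̂₂) = √(SE₁² + SE₂²) = √(0.0001700416 + 0.0011594025) = 0.03646, since the two samples are independent.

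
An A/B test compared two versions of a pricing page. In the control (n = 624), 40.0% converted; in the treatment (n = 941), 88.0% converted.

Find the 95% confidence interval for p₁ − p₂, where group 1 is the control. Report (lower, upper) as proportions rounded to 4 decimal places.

(-0.5237, -0.4363)

The two standard errors are √(0.4000×0.6000/624) = 0.01961 and √(0.8800×0.1200/941) = 0.01059.
Because the samples are independent, SE_diff = √(0.01961² + 0.01059²) = 0.02229.
Using z* = 1.960 for 95%, ME = 1.960 × 0.02229 = 0.04369.
p̂₁ − p̂₂ = -0.4800; interval -0.4800 ± 0.04369 gives (-0.5237, -0.4363).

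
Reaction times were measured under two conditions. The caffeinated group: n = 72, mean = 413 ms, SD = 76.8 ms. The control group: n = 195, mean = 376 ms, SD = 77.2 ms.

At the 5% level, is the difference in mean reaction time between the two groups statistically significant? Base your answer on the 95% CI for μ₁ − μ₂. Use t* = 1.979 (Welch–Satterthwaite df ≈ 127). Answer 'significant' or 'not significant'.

significant

SE₁ = s₁/√n₁ = 76.8/√72 = 9.0510; SE₂ = 77.2/√195 = 5.5284.
Independent samples, unequal variances: SE_diff = √(SE₁² + SE₂²) = √(81.920601 + 30.56320656) = 10.6058.
t* = 1.979, so margin of error = 1.979 × 10.6058 = 20.9889.
Difference in means = 413 − 376 = 37.0000.
37.0000 ± 20.9889 → (16.0111, 57.9889).
The interval (16.0111, 57.9889) does not contain 0, so the difference is significant.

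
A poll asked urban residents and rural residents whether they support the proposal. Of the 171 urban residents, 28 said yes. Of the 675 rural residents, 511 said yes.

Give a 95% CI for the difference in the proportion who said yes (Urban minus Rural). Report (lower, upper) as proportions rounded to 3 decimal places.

(-0.658, -0.529)

First, p̂₁ = 28/171 = 0.1637; p̂₂ = 511/675 = 0.7570.
The two standard errors are √(0.1637×0.8363/171) = 0.02829 and √(0.7570×0.2430/675) = 0.01651.
Because the samples are independent, SE_diff = √(0.02829² + 0.01651²) = 0.03276.
Using z* = 1.960 for 95%, ME = 1.960 × 0.03276 = 0.06421.
p̂₁ − p̂₂ = -0.5933; interval -0.5933 ± 0.06421 gives (-0.658, -0.529).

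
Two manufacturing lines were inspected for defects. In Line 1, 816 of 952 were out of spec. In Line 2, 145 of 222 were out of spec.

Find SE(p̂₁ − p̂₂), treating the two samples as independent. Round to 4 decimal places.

First, p̂₁ = 816/952 = 0.8571; p̂₂ = 145/222 = 0.6532.
The two standard errors are √(0.8571×0.1429/952) = 0.01134 and √(0.6532×0.3468/222) = 0.03194.
Because the samples are independent, SE_diff = √(0.01134² + 0.03194²) = 0.03389.

0.0339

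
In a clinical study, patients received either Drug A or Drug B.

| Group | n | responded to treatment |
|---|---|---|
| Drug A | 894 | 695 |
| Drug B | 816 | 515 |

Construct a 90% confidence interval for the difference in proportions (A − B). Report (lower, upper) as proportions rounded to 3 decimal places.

(0.110, 0.182)

p̂₁ = 695/894 = 0.7774 and p̂₂ = 515/816 = 0.6311.
SE₁ = √(p̂₁(1−p̂₁)/n₁) = √(0.7774·0.2226/894) = 0.01391; SE₂ = √(0.6311·0.3689/816) = 0.01689.
Independent samples: SE of the difference = √(SE₁² + SE₂²) = √(0.0001934881 + 0.0002852721) = 0.02188.
z* for 90% confidence is 1.645, so the margin of error is 1.645 × 0.02188 = 0.03599.
Point estimate p̂₁ − p̂₂ = 0.7774 − 0.6311 = 0.1463.
0.1463 ± 0.03599 → (0.110, 0.182).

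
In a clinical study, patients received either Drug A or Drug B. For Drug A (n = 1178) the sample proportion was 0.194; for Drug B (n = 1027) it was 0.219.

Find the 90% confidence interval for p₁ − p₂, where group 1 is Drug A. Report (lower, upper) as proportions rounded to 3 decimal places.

The two standard errors are √(0.1940×0.8060/1178) = 0.01152 and √(0.2190×0.7810/1027) = 0.01291.
Because the samples are independent, SE_diff = √(0.01152² + 0.01291²) = 0.01730.
Using z* = 1.645 for 90%, ME = 1.645 × 0.01730 = 0.02846.
p̂₁ − p̂₂ = -0.0250; interval -0.0250 ± 0.02846 gives (-0.053, 0.003).

(-0.053, 0.003)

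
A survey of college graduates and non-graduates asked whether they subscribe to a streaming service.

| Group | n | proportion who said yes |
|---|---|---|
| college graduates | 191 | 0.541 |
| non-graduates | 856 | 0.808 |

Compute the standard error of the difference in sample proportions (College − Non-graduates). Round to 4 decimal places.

0.0385

SE₁ = √(p̂₁(1−p̂₁)/n₁) = √(0.5410·0.4590/191) = 0.03606; SE₂ = √(0.8080·0.1920/856) = 0.01346.
Independent samples: SE of the difference = √(SE₁² + SE₂²) = √(0.0013003236 + 0.0001811716) = 0.03849.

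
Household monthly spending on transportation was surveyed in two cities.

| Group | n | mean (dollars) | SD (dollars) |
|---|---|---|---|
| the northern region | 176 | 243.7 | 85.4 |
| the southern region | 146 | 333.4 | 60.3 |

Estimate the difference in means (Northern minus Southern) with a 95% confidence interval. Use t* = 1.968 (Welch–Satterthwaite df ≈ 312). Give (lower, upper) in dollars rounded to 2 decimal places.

SE₁ = s₁/√n₁ = 85.4/√176 = 6.4373; SE₂ = 60.3/√146 = 4.9905.
Independent samples, unequal variances: SE_diff = √(SE₁² + SE₂²) = √(41.43883129 + 24.90509025) = 8.1452.
t* = 1.968, so margin of error = 1.968 × 8.1452 = 16.0298.
Difference in means = 243.7 − 333.4 = -89.7000.
-89.7000 ± 16.0298 → (-105.73, -73.67).

(-105.73, -73.67)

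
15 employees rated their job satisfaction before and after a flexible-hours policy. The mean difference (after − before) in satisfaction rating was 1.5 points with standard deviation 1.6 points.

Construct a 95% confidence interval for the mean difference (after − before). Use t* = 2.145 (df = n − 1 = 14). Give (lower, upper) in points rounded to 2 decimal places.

Paired design: SE = s_d/√n = 1.6/√15 = 0.4131.
t* = 2.145; margin of error = 2.145 × 0.4131 = 0.8861.
1.5 ± 0.8861 → (0.61, 2.39).

(0.61, 2.39)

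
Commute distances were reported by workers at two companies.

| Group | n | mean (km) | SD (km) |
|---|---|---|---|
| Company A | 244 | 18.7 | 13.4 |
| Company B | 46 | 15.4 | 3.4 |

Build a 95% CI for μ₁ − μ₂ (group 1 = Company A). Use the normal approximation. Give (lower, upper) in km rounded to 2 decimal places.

Per-group SEs: s₁/√n₁ = 13.4/√244 = 0.8578, s₂/√n₂ = 3.4/√46 = 0.5013.
Unpooled SE of the difference: √(0.73582084 + 0.25130169) = 0.9935.
Margin of error = z* · SE = 1.960 × 0.9935 = 1.9473.
x̄₁ − x̄₂ = 18.7 − 15.4 = 3.3000.
CI: 3.3000 ± 1.9473 = (1.35, 5.25).

(1.35, 5.25)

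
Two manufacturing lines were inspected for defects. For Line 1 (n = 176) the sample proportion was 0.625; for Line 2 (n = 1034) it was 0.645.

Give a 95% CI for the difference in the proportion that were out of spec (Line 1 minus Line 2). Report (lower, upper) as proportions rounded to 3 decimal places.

(-0.097, 0.057)

Each SE is √(p̂(1−p̂)/n): √(0.6250·0.3750/176) = 0.03649 and √(0.6450·0.3550/1034) = 0.01488.
SE(p̂₁ − p̂₂) = √(SE₁² + SE₂²) = √(0.0013315201 + 0.0002214144) = 0.03941, since the two samples are independent.
At 95% confidence z* = 1.960; margin = 1.960 × 0.03941 = 0.07724.
The difference is 0.6250 − 0.6450 = -0.0200, so the interval is -0.0200 ± 0.07724 = (-0.097, 0.057).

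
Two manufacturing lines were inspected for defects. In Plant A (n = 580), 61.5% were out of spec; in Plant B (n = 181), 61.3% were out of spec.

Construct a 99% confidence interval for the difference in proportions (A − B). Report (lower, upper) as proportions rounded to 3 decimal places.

The two standard errors are √(0.6150×0.3850/580) = 0.02020 and √(0.6130×0.3870/181) = 0.03620.
Because the samples are independent, SE_diff = √(0.02020² + 0.03620²) = 0.04145.
Using z* = 2.576 for 99%, ME = 2.576 × 0.04145 = 0.10678.
p̂₁ − p̂₂ = 0.0020; interval 0.0020 ± 0.10678 gives (-0.105, 0.109).

(-0.105, 0.109)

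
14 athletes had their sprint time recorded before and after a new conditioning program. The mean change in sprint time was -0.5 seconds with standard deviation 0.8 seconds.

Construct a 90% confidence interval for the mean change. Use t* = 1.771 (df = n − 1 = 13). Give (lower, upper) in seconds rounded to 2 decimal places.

(-0.88, -0.12)

This is a matched-pairs design, so SE = s_d/√n = 0.8/√14 = 0.2138.
Margin = 1.771 × 0.2138 = 0.3786; the interval is -0.5 ± 0.3786 = (-0.88, -0.12).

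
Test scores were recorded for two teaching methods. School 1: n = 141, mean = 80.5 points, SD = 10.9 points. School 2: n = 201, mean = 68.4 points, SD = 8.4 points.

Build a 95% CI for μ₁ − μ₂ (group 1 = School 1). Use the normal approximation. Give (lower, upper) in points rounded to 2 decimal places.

SE₁ = s₁/√n₁ = 10.9/√141 = 0.9179; SE₂ = 8.4/√201 = 0.5925.
Independent samples, unequal variances: SE_diff = √(SE₁² + SE₂²) = √(0.84254041 + 0.35105625) = 1.0925.
z* = 1.960, so margin of error = 1.960 × 1.0925 = 2.1413.
Difference in means = 80.5 − 68.4 = 12.1000.
12.1000 ± 2.1413 → (9.96, 14.24).

(9.96, 14.24)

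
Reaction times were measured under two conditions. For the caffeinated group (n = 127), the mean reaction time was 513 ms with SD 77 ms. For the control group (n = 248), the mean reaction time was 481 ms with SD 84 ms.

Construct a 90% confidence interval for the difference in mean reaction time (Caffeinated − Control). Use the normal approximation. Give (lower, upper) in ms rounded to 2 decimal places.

(17.74, 46.26)

SE₁ = s₁/√n₁ = 77/√127 = 6.8326; SE₂ = 84/√248 = 5.3340.
Independent samples, unequal variances: SE_diff = √(SE₁² + SE₂²) = √(46.68442276 + 28.451556) = 8.6681.
z* = 1.645, so margin of error = 1.645 × 8.6681 = 14.2590.
Difference in means = 513 − 481 = 32.0000.
32.0000 ± 14.2590 → (17.74, 46.26).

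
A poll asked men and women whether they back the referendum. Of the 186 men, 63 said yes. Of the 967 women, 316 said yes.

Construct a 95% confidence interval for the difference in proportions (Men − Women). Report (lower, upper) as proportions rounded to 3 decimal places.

Sample proportions: 63/186 = 0.3387, 316/967 = 0.3268.
Each SE is √(p̂(1−p̂)/n): √(0.3387·0.6613/186) = 0.03470 and √(0.3268·0.6732/967) = 0.01508.
SE(p̂₁ − p̂₂) = √(SE₁² + SE₂²) = √(0.00120409 + 0.0002274064) = 0.03784, since the two samples are independent.
At 95% confidence z* = 1.960; margin = 1.960 × 0.03784 = 0.07417.
The difference is 0.3387 − 0.3268 = 0.0119, so the interval is 0.0119 ± 0.07417 = (-0.062, 0.086).

(-0.062, 0.086)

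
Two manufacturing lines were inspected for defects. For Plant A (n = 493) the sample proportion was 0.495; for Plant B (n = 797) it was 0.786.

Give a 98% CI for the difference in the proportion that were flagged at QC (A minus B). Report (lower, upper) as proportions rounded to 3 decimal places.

(-0.353, -0.229)

The two standard errors are √(0.4950×0.5050/493) = 0.02252 and √(0.7860×0.2140/797) = 0.01453.
Because the samples are independent, SE_diff = √(0.02252² + 0.01453²) = 0.02680.
Using z* = 2.326 for 98%, ME = 2.326 × 0.02680 = 0.06234.
p̂₁ − p̂₂ = -0.2910; interval -0.2910 ± 0.06234 gives (-0.353, -0.229).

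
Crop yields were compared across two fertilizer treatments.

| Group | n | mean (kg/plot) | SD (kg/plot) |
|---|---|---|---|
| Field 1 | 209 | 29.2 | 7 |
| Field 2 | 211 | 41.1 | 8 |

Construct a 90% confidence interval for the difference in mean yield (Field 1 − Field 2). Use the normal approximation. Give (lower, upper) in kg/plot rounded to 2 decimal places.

(-13.11, -10.69)

Standard errors of each mean: 7/√209 = 0.4842 and 8/√211 = 0.5507.
SE(x̄₁ − x̄₂) = √(0.4842² + 0.5507²) = 0.7333 for independent samples with unequal variances.
With z* = 1.645, the margin is 1.645 × 0.7333 = 1.2063.
x̄₁ − x̄₂ = 29.2 − 41.1 = -11.9000; the interval is -11.9000 ± 1.2063 = (-13.11, -10.69).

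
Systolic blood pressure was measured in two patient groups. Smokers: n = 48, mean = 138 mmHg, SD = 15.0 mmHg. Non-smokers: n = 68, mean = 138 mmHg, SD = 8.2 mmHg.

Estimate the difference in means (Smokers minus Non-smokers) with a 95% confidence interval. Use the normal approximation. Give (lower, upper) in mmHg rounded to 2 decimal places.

(-4.67, 4.67)

SE₁ = s₁/√n₁ = 15.0/√48 = 2.1651; SE₂ = 8.2/√68 = 0.9944.
Independent samples, unequal variances: SE_diff = √(SE₁² + SE₂²) = √(4.68765801 + 0.98883136) = 2.3825.
z* = 1.960, so margin of error = 1.960 × 2.3825 = 4.6697.
Difference in means = 138 − 138 = 0.0000.
0.0000 ± 4.6697 → (-4.67, 4.67).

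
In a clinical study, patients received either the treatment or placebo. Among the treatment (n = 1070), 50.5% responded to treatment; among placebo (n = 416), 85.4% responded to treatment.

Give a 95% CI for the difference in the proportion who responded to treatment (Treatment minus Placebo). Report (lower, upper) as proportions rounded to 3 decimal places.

(-0.394, -0.304)

The two standard errors are √(0.5050×0.4950/1070) = 0.01528 and √(0.8540×0.1460/416) = 0.01731.
Because the samples are independent, SE_diff = √(0.01528² + 0.01731²) = 0.02309.
Using z* = 1.960 for 95%, ME = 1.960 × 0.02309 = 0.04526.
p̂₁ − p̂₂ = -0.3490; interval -0.3490 ± 0.04526 gives (-0.394, -0.304).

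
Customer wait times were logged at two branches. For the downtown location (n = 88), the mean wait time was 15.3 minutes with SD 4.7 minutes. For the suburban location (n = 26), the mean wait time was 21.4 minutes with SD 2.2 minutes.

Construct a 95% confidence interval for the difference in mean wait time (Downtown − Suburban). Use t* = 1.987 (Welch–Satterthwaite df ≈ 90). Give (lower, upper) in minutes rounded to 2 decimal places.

Per-group SEs: s₁/√n₁ = 4.7/√88 = 0.5010, s₂/√n₂ = 2.2/√26 = 0.4315.
Unpooled SE of the difference: √(0.251001 + 0.18619225) = 0.6612.
Margin of error = t* · SE = 1.987 × 0.6612 = 1.3138.
x̄₁ − x̄₂ = 15.3 − 21.4 = -6.1000.
CI: -6.1000 ± 1.3138 = (-7.41, -4.79).

(-7.41, -4.79)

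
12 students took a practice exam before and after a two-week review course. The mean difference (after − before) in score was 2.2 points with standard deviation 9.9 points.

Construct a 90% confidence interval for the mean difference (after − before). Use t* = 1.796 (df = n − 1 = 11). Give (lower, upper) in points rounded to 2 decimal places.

(-2.93, 7.33)

This is a matched-pairs design, so SE = s_d/√n = 9.9/√12 = 2.8579.
Margin = 1.796 × 2.8579 = 5.1328; the interval is 2.2 ± 5.1328 = (-2.93, 7.33).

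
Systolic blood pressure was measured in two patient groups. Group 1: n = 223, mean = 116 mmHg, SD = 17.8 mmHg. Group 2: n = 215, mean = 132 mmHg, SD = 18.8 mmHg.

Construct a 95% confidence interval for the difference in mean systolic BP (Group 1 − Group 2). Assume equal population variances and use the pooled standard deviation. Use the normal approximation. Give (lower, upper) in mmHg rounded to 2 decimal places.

(-19.43, -12.57)

s_p = √[((n₁−1)s₁² + (n₂−1)s₂²)/(n₁+n₂−2)] = √[(222·17.8² + 214·18.8²)/436] = 18.2977.
SE = 18.2977·√(1/223 + 1/215) = 1.7489.
With z* = 1.960, margin = 1.960 × 1.7489 = 3.4278.
x̄₁ − x̄₂ = 116 − 132 = -16.0000; interval -16.0000 ± 3.4278 = (-19.43, -12.57).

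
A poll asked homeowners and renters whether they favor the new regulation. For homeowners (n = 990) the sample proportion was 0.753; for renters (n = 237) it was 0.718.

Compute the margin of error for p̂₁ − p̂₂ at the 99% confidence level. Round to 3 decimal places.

0.083

The two standard errors are √(0.7530×0.2470/990) = 0.01371 and √(0.7180×0.2820/237) = 0.02923.
Because the samples are independent, SE_diff = √(0.01371² + 0.02923²) = 0.03229.
Using z* = 2.576 for 99%, ME = 2.576 × 0.03229 = 0.08318.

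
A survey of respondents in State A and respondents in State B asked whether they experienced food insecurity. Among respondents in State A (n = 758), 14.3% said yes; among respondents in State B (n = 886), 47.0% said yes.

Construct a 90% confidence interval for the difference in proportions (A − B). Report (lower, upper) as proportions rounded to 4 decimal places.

(-0.3616, -0.2924)

Each SE is √(p̂(1−p̂)/n): √(0.1430·0.8570/758) = 0.01272 and √(0.4700·0.5300/886) = 0.01677.
SE(p̂₁ − p̂₂) = √(SE₁² + SE₂²) = √(0.0001617984 + 0.0002812329) = 0.02105, since the two samples are independent.
At 90% confidence z* = 1.645; margin = 1.645 × 0.02105 = 0.03463.
The difference is 0.1430 − 0.4700 = -0.3270, so the interval is -0.3270 ± 0.03463 = (-0.3616, -0.2924).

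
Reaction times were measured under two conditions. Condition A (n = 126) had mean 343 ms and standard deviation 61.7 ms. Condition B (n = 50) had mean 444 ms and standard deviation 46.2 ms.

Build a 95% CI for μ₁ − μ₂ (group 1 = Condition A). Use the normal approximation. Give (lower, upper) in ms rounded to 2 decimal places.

Standard errors of each mean: 61.7/√126 = 5.4967 and 46.2/√50 = 6.5337.
SE(x̄₁ − x̄₂) = √(5.4967² + 6.5337²) = 8.5383 for independent samples with unequal variances.
With z* = 1.960, the margin is 1.960 × 8.5383 = 16.7351.
x̄₁ − x̄₂ = 343 − 444 = -101.0000; the interval is -101.0000 ± 16.7351 = (-117.74, -84.26).

(-117.74, -84.26)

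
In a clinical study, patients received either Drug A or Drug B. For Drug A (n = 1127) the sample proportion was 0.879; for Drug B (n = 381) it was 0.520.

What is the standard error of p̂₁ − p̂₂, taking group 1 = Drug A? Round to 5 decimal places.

Each SE is √(p̂(1−p̂)/n): √(0.8790·0.1210/1127) = 0.00971 and √(0.5200·0.4800/381) = 0.02560.
SE(p̂₁ − p̂₂) = √(SE₁² + SE₂²) = √(0.0000942841 + 0.00065536) = 0.02738, since the two samples are independent.

0.02738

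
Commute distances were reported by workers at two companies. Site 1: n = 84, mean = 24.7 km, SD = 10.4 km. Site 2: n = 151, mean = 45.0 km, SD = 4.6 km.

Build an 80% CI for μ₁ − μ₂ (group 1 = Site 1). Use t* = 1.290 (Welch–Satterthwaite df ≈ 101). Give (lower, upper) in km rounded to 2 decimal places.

(-21.84, -18.76)

Standard errors of each mean: 10.4/√84 = 1.1347 and 4.6/√151 = 0.3743.
SE(x̄₁ − x̄₂) = √(1.1347² + 0.3743²) = 1.1948 for independent samples with unequal variances.
With t* = 1.290, the margin is 1.290 × 1.1948 = 1.5413.
x̄₁ − x̄₂ = 24.7 − 45.0 = -20.3000; the interval is -20.3000 ± 1.5413 = (-21.84, -18.76).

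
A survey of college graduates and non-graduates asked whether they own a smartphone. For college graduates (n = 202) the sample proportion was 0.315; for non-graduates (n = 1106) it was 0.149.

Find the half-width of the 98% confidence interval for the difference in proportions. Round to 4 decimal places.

0.0800

Each SE is √(p̂(1−p̂)/n): √(0.3150·0.6850/202) = 0.03268 and √(0.1490·0.8510/1106) = 0.01071.
SE(p̂₁ − p̂₂) = √(SE₁² + SE₂²) = √(0.0010679824 + 0.0001147041) = 0.03439, since the two samples are independent.
At 98% confidence z* = 2.326; margin = 2.326 × 0.03439 = 0.07999.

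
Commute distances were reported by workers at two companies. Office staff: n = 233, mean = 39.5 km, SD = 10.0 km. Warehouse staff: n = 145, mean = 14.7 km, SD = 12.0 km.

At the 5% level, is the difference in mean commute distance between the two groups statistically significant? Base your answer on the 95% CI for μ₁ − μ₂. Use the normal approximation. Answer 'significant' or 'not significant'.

significant

Standard errors of each mean: 10.0/√233 = 0.6551 and 12.0/√145 = 0.9965.
SE(x̄₁ − x̄₂) = √(0.6551² + 0.9965²) = 1.1925 for independent samples with unequal variances.
With z* = 1.960, the margin is 1.960 × 1.1925 = 2.3373.
x̄₁ − x̄₂ = 39.5 − 14.7 = 24.8000; the interval is 24.8000 ± 2.3373 = (22.4627, 27.1373).
The interval (22.4627, 27.1373) does not contain 0, so the difference is significant.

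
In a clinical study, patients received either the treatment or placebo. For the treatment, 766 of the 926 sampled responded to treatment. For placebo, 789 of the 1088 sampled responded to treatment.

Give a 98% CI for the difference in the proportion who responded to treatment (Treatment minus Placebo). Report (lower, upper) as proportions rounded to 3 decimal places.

(0.059, 0.145)

p̂₁ = 766/926 = 0.8272 and p̂₂ = 789/1088 = 0.7252.
SE₁ = √(p̂₁(1−p̂₁)/n₁) = √(0.8272·0.1728/926) = 0.01242; SE₂ = √(0.7252·0.2748/1088) = 0.01353.
Independent samples: SE of the difference = √(SE₁² + SE₂²) = √(0.0001542564 + 0.0001830609) = 0.01837.
z* for 98% confidence is 2.326, so the margin of error is 2.326 × 0.01837 = 0.04273.
Point estimate p̂₁ − p̂₂ = 0.8272 − 0.7252 = 0.1020.
0.1020 ± 0.04273 → (0.059, 0.145).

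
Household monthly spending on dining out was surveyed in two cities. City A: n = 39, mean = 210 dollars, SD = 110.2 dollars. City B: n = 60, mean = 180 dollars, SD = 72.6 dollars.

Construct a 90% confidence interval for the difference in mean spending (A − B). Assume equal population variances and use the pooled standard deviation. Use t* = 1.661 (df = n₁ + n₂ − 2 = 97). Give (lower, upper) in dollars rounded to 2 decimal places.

s_p = √[((n₁−1)s₁² + (n₂−1)s₂²)/(n₁+n₂−2)] = √[(38·110.2² + 59·72.6²)/97] = 89.2378.
SE = 89.2378·√(1/39 + 1/60) = 18.3552.
With t* = 1.661, margin = 1.661 × 18.3552 = 30.4880.
x̄₁ − x̄₂ = 210 − 180 = 30.0000; interval 30.0000 ± 30.4880 = (-0.49, 60.49).

(-0.49, 60.49)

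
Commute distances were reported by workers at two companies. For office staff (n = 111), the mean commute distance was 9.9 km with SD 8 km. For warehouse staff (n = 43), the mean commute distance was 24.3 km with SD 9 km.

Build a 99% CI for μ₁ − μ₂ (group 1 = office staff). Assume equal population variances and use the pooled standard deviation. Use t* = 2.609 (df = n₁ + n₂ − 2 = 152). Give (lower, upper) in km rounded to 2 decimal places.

(-18.28, -10.52)

s_p = √[((n₁−1)s₁² + (n₂−1)s₂²)/(n₁+n₂−2)] = √[(110·8² + 42·9²)/152] = 8.2884.
SE = 8.2884·√(1/111 + 1/43) = 1.4888.
With t* = 2.609, margin = 2.609 × 1.4888 = 3.8843.
x̄₁ − x̄₂ = 9.9 − 24.3 = -14.4000; interval -14.4000 ± 3.8843 = (-18.28, -10.52).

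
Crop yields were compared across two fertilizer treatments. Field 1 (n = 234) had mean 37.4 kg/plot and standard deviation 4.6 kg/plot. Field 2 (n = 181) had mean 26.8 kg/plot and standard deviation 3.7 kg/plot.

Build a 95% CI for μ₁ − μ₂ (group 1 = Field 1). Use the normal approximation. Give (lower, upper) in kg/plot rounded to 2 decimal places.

Per-group SEs: s₁/√n₁ = 4.6/√234 = 0.3007, s₂/√n₂ = 3.7/√181 = 0.2750.
Unpooled SE of the difference: √(0.09042049 + 0.075625) = 0.4075.
Margin of error = z* · SE = 1.960 × 0.4075 = 0.7987.
x̄₁ − x̄₂ = 37.4 − 26.8 = 10.6000.
CI: 10.6000 ± 0.7987 = (9.80, 11.40).

(9.80, 11.40)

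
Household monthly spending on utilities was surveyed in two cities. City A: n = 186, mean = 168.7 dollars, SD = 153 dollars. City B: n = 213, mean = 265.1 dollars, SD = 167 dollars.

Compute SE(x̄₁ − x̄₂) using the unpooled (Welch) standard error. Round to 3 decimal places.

Per-group SEs: s₁/√n₁ = 153/√186 = 11.2185, s₂/√n₂ = 167/√213 = 11.4427.
Unpooled SE of the difference: √(125.85474225 + 130.93538329) = 16.0247.

16.025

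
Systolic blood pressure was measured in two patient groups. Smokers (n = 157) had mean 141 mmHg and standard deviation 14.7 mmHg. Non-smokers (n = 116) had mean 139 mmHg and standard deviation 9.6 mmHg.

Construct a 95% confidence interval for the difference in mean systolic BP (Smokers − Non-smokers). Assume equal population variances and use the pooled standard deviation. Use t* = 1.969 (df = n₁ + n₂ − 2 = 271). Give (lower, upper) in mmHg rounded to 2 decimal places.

(-1.08, 5.08)

s_p = √[((n₁−1)s₁² + (n₂−1)s₂²)/(n₁+n₂−2)] = √[(156·14.7² + 115·9.6²)/271] = 12.7867.
SE = 12.7867·√(1/157 + 1/116) = 1.5655.
With t* = 1.969, margin = 1.969 × 1.5655 = 3.0825.
x̄₁ − x̄₂ = 141 − 139 = 2.0000; interval 2.0000 ± 3.0825 = (-1.08, 5.08).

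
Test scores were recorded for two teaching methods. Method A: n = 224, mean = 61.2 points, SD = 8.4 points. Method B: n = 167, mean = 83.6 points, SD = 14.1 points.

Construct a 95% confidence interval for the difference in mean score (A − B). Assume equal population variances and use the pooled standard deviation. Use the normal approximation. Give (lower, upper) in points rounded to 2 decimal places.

(-24.64, -20.16)

Pooled variance s_p² = [223·8.4² + 166·14.1²] / (224+167−2) = 125.2888, so s_p = 11.1932.
SE_diff = s_p·√(1/n₁ + 1/n₂) = 11.1932·√(1/224 + 1/167) = 1.1444.
z* = 1.960; margin = 1.960 × 1.1444 = 2.2430.
Difference = 61.2 − 83.6 = -22.4000.
-22.4000 ± 2.2430 → (-24.64, -20.16).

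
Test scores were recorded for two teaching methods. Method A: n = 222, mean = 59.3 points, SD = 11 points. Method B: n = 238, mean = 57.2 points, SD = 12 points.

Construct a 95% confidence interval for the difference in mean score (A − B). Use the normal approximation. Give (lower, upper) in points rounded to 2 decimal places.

Standard errors of each mean: 11/√222 = 0.7383 and 12/√238 = 0.7778.
SE(x̄₁ − x̄₂) = √(0.7383² + 0.7778²) = 1.0724 for independent samples with unequal variances.
With z* = 1.960, the margin is 1.960 × 1.0724 = 2.1019.
x̄₁ − x̄₂ = 59.3 − 57.2 = 2.1000; the interval is 2.1000 ± 2.1019 = (0.00, 4.20).

(0.00, 4.20)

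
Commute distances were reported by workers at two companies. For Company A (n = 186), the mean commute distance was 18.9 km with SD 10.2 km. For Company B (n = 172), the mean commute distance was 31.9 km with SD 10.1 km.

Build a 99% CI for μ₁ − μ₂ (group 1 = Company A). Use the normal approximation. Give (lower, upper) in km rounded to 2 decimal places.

(-15.77, -10.23)

SE₁ = s₁/√n₁ = 10.2/√186 = 0.7479; SE₂ = 10.1/√172 = 0.7701.
Independent samples, unequal variances: SE_diff = √(SE₁² + SE₂²) = √(0.55935441 + 0.59305401) = 1.0735.
z* = 2.576, so margin of error = 2.576 × 1.0735 = 2.7653.
Difference in means = 18.9 − 31.9 = -13.0000.
-13.0000 ± 2.7653 → (-15.77, -10.23).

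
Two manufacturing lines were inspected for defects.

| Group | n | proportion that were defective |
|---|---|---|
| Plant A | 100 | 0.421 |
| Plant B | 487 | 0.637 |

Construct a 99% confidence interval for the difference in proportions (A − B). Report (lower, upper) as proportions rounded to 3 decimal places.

The two standard errors are √(0.4210×0.5790/100) = 0.04937 and √(0.6370×0.3630/487) = 0.02179.
Because the samples are independent, SE_diff = √(0.04937² + 0.02179²) = 0.05396.
Using z* = 2.576 for 99%, ME = 2.576 × 0.05396 = 0.13900.
p̂₁ − p̂₂ = -0.2160; interval -0.2160 ± 0.13900 gives (-0.355, -0.077).

(-0.355, -0.077)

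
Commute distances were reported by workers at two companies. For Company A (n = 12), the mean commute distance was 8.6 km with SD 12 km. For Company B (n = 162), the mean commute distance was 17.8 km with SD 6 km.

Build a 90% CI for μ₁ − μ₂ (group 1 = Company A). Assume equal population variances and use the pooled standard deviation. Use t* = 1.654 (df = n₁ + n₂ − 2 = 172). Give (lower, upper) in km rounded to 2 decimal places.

s_p = √[((n₁−1)s₁² + (n₂−1)s₂²)/(n₁+n₂−2)] = √[(11·12² + 161·6²)/172] = 6.5503.
SE = 6.5503·√(1/12 + 1/162) = 1.9597.
With t* = 1.654, margin = 1.654 × 1.9597 = 3.2413.
x̄₁ − x̄₂ = 8.6 − 17.8 = -9.2000; interval -9.2000 ± 3.2413 = (-12.44, -5.96).

(-12.44, -5.96)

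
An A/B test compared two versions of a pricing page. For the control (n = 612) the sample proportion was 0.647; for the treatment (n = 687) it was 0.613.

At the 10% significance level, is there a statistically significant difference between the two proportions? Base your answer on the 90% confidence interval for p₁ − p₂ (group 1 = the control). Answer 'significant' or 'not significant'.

Each SE is √(p̂(1−p̂)/n): √(0.6470·0.3530/612) = 0.01932 and √(0.6130·0.3870/687) = 0.01858.
SE(p̂₁ − p̂₂) = √(SE₁² + SE₂²) = √(0.0003732624 + 0.0003452164) = 0.02680, since the two samples are independent.
At 90% confidence z* = 1.645; margin = 1.645 × 0.02680 = 0.04409.
The difference is 0.6470 − 0.6130 = 0.0340, so the interval is 0.0340 ± 0.04409 = (-0.01009, 0.07809).
The interval (-0.01009, 0.07809) contains 0, so the difference is not significant.

not significant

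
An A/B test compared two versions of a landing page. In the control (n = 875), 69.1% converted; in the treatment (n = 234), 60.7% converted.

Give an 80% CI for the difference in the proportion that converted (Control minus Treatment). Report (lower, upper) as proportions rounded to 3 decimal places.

(0.038, 0.130)

SE₁ = √(p̂₁(1−p̂₁)/n₁) = √(0.6910·0.3090/875) = 0.01562; SE₂ = √(0.6070·0.3930/234) = 0.03193.
Independent samples: SE of the difference = √(SE₁² + SE₂²) = √(0.0002439844 + 0.0010195249) = 0.03555.
z* for 80% confidence is 1.282, so the margin of error is 1.282 × 0.03555 = 0.04558.
Point estimate p̂₁ − p̂₂ = 0.6910 − 0.6070 = 0.0840.
0.0840 ± 0.04558 → (0.038, 0.130).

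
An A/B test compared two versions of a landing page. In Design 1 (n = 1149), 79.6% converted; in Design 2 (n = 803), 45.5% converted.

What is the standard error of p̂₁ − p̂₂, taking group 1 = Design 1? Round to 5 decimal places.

Each SE is √(p̂(1−p̂)/n): √(0.7960·0.2040/1149) = 0.01189 and √(0.4550·0.5450/803) = 0.01757.
SE(p̂₁ − p̂₂) = √(SE₁² + SE₂²) = √(0.0001413721 + 0.0003087049) = 0.02122, since the two samples are independent.

0.02122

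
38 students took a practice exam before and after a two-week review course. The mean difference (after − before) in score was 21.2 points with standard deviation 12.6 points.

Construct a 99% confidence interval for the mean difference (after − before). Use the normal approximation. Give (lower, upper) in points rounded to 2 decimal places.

Paired design: SE = s_d/√n = 12.6/√38 = 2.0440.
z* = 2.576; margin of error = 2.576 × 2.0440 = 5.2653.
21.2 ± 5.2653 → (15.93, 26.47).

(15.93, 26.47)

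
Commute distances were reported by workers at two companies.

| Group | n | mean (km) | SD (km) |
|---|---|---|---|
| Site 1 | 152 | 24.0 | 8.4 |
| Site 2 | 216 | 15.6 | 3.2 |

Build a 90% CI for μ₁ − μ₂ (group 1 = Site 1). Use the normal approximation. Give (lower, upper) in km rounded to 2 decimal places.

(7.22, 9.58)

SE₁ = s₁/√n₁ = 8.4/√152 = 0.6813; SE₂ = 3.2/√216 = 0.2177.
Independent samples, unequal variances: SE_diff = √(SE₁² + SE₂²) = √(0.46416969 + 0.04739329) = 0.7152.
z* = 1.645, so margin of error = 1.645 × 0.7152 = 1.1765.
Difference in means = 24.0 − 15.6 = 8.4000.
8.4000 ± 1.1765 → (7.22, 9.58).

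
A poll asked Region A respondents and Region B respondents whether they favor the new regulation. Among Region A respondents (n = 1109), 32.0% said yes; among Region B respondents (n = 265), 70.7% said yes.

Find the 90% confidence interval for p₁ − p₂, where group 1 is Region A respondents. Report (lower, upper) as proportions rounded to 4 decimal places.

(-0.4384, -0.3356)

Each SE is √(p̂(1−p̂)/n): √(0.3200·0.6800/1109) = 0.01401 and √(0.7070·0.2930/265) = 0.02796.
SE(p̂₁ − p̂₂) = √(SE₁² + SE₂²) = √(0.0001962801 + 0.0007817616) = 0.03127, since the two samples are independent.
At 90% confidence z* = 1.645; margin = 1.645 × 0.03127 = 0.05144.
The difference is 0.3200 − 0.7070 = -0.3870, so the interval is -0.3870 ± 0.05144 = (-0.4384, -0.3356).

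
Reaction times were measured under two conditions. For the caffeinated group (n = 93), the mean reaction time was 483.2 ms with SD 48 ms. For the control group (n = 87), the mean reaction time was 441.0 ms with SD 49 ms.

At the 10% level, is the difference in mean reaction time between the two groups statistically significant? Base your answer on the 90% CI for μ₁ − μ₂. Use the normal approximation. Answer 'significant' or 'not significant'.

significant

SE₁ = s₁/√n₁ = 48/√93 = 4.9774; SE₂ = 49/√87 = 5.2534.
Independent samples, unequal variances: SE_diff = √(SE₁² + SE₂²) = √(24.77451076 + 27.59821156) = 7.2369.
z* = 1.645, so margin of error = 1.645 × 7.2369 = 11.9047.
Difference in means = 483.2 − 441.0 = 42.2000.
42.2000 ± 11.9047 → (30.2953, 54.1047).
The interval (30.2953, 54.1047) does not contain 0, so the difference is significant.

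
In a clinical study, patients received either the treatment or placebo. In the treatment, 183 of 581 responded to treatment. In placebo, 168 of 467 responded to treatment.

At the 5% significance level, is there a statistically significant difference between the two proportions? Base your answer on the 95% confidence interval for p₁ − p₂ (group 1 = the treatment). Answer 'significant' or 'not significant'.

Sample proportions: 183/581 = 0.3150, 168/467 = 0.3597.
Each SE is √(p̂(1−p̂)/n): √(0.3150·0.6850/581) = 0.01927 and √(0.3597·0.6403/467) = 0.02221.
SE(p̂₁ − p̂₂) = √(SE₁² + SE₂²) = √(0.0003713329 + 0.0004932841) = 0.02940, since the two samples are independent.
At 95% confidence z* = 1.960; margin = 1.960 × 0.02940 = 0.05762.
The difference is 0.3150 − 0.3597 = -0.0447, so the interval is -0.0447 ± 0.05762 = (-0.10232, 0.01292).
The interval (-0.10232, 0.01292) contains 0, so the difference is not significant.

not significant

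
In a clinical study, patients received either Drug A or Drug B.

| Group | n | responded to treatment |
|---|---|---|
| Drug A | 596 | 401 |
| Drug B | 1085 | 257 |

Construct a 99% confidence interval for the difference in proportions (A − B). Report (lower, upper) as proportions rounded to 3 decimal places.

(0.376, 0.496)

Sample proportions: 401/596 = 0.6728, 257/1085 = 0.2369.
Each SE is √(p̂(1−p̂)/n): √(0.6728·0.3272/596) = 0.01922 and √(0.2369·0.7631/1085) = 0.01291.
SE(p̂₁ − p̂₂) = √(SE₁² + SE₂²) = √(0.0003694084 + 0.0001666681) = 0.02315, since the two samples are independent.
At 99% confidence z* = 2.576; margin = 2.576 × 0.02315 = 0.05963.
The difference is 0.6728 − 0.2369 = 0.4359, so the interval is 0.4359 ± 0.05963 = (0.376, 0.496).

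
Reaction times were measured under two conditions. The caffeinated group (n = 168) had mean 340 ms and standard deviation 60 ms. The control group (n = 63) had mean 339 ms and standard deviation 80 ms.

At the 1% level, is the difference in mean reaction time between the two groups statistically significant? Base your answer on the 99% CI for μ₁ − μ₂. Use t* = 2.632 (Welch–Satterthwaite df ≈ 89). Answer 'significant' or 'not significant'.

Standard errors of each mean: 60/√168 = 4.6291 and 80/√63 = 10.0791.
SE(x̄₁ − x̄₂) = √(4.6291² + 10.0791²) = 11.0913 for independent samples with unequal variances.
With t* = 2.632, the margin is 2.632 × 11.0913 = 29.1923.
x̄₁ − x̄₂ = 340 − 339 = 1.0000; the interval is 1.0000 ± 29.1923 = (-28.1923, 30.1923).
The interval (-28.1923, 30.1923) contains 0, so the difference is not significant.

not significant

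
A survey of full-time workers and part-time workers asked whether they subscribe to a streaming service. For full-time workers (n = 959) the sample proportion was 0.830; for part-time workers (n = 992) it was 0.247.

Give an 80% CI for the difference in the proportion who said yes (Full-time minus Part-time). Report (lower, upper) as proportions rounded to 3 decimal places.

(0.560, 0.606)

The two standard errors are √(0.8300×0.1700/959) = 0.01213 and √(0.2470×0.7530/992) = 0.01369.
Because the samples are independent, SE_diff = √(0.01213² + 0.01369²) = 0.01829.
Using z* = 1.282 for 80%, ME = 1.282 × 0.01829 = 0.02345.
p̂₁ − p̂₂ = 0.5830; interval 0.5830 ± 0.02345 gives (0.560, 0.606).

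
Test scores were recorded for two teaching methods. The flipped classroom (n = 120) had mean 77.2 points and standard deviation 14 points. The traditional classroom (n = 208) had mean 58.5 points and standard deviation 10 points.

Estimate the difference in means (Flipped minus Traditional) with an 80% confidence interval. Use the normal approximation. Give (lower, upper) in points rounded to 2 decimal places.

(16.84, 20.56)

Per-group SEs: s₁/√n₁ = 14/√120 = 1.2780, s₂/√n₂ = 10/√208 = 0.6934.
Unpooled SE of the difference: √(1.633284 + 0.48080356) = 1.4540.
Margin of error = z* · SE = 1.282 × 1.4540 = 1.8640.
x̄₁ − x̄₂ = 77.2 − 58.5 = 18.7000.
CI: 18.7000 ± 1.8640 = (16.84, 20.56).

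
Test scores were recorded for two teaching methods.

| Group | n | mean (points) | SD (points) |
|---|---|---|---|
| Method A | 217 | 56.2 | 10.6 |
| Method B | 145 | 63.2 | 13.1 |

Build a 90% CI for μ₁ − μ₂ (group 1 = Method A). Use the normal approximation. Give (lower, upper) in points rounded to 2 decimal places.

(-9.15, -4.85)

Standard errors of each mean: 10.6/√217 = 0.7196 and 13.1/√145 = 1.0879.
SE(x̄₁ − x̄₂) = √(0.7196² + 1.0879²) = 1.3044 for independent samples with unequal variances.
With z* = 1.645, the margin is 1.645 × 1.3044 = 2.1457.
x̄₁ − x̄₂ = 56.2 − 63.2 = -7.0000; the interval is -7.0000 ± 2.1457 = (-9.15, -4.85).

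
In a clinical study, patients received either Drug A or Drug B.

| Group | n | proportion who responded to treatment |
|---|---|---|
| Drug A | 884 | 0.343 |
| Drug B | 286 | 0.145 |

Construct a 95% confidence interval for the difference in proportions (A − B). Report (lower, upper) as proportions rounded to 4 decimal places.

SE₁ = √(p̂₁(1−p̂₁)/n₁) = √(0.3430·0.6570/884) = 0.01597; SE₂ = √(0.1450·0.8550/286) = 0.02082.
Independent samples: SE of the difference = √(SE₁² + SE₂²) = √(0.0002550409 + 0.0004334724) = 0.02624.
z* for 95% confidence is 1.960, so the margin of error is 1.960 × 0.02624 = 0.05143.
Point estimate p̂₁ − p̂₂ = 0.3430 − 0.1450 = 0.1980.
0.1980 ± 0.05143 → (0.1466, 0.2494).

(0.1466, 0.2494)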